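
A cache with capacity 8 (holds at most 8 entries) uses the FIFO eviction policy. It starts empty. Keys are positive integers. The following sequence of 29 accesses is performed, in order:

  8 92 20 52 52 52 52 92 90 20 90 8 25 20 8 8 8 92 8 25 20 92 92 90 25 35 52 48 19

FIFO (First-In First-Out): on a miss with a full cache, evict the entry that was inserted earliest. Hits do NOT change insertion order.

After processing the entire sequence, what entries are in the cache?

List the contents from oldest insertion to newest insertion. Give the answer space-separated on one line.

FIFO simulation (capacity=8):
  1. access 8: MISS. Cache (old->new): [8]
  2. access 92: MISS. Cache (old->new): [8 92]
  3. access 20: MISS. Cache (old->new): [8 92 20]
  4. access 52: MISS. Cache (old->new): [8 92 20 52]
  5. access 52: HIT. Cache (old->new): [8 92 20 52]
  6. access 52: HIT. Cache (old->new): [8 92 20 52]
  7. access 52: HIT. Cache (old->new): [8 92 20 52]
  8. access 92: HIT. Cache (old->new): [8 92 20 52]
  9. access 90: MISS. Cache (old->new): [8 92 20 52 90]
  10. access 20: HIT. Cache (old->new): [8 92 20 52 90]
  11. access 90: HIT. Cache (old->new): [8 92 20 52 90]
  12. access 8: HIT. Cache (old->new): [8 92 20 52 90]
  13. access 25: MISS. Cache (old->new): [8 92 20 52 90 25]
  14. access 20: HIT. Cache (old->new): [8 92 20 52 90 25]
  15. access 8: HIT. Cache (old->new): [8 92 20 52 90 25]
  16. access 8: HIT. Cache (old->new): [8 92 20 52 90 25]
  17. access 8: HIT. Cache (old->new): [8 92 20 52 90 25]
  18. access 92: HIT. Cache (old->new): [8 92 20 52 90 25]
  19. access 8: HIT. Cache (old->new): [8 92 20 52 90 25]
  20. access 25: HIT. Cache (old->new): [8 92 20 52 90 25]
  21. access 20: HIT. Cache (old->new): [8 92 20 52 90 25]
  22. access 92: HIT. Cache (old->new): [8 92 20 52 90 25]
  23. access 92: HIT. Cache (old->new): [8 92 20 52 90 25]
  24. access 90: HIT. Cache (old->new): [8 92 20 52 90 25]
  25. access 25: HIT. Cache (old->new): [8 92 20 52 90 25]
  26. access 35: MISS. Cache (old->new): [8 92 20 52 90 25 35]
  27. access 52: HIT. Cache (old->new): [8 92 20 52 90 25 35]
  28. access 48: MISS. Cache (old->new): [8 92 20 52 90 25 35 48]
  29. access 19: MISS, evict 8. Cache (old->new): [92 20 52 90 25 35 48 19]
Total: 20 hits, 9 misses, 1 evictions

Answer: 92 20 52 90 25 35 48 19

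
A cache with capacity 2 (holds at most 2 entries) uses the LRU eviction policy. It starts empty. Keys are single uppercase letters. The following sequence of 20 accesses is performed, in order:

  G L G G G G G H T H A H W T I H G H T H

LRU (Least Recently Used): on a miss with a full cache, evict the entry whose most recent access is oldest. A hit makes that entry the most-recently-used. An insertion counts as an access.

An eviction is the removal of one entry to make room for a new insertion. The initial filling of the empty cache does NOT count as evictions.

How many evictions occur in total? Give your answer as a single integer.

LRU simulation (capacity=2):
  1. access G: MISS. Cache (LRU->MRU): [G]
  2. access L: MISS. Cache (LRU->MRU): [G L]
  3. access G: HIT. Cache (LRU->MRU): [L G]
  4. access G: HIT. Cache (LRU->MRU): [L G]
  5. access G: HIT. Cache (LRU->MRU): [L G]
  6. access G: HIT. Cache (LRU->MRU): [L G]
  7. access G: HIT. Cache (LRU->MRU): [L G]
  8. access H: MISS, evict L. Cache (LRU->MRU): [G H]
  9. access T: MISS, evict G. Cache (LRU->MRU): [H T]
  10. access H: HIT. Cache (LRU->MRU): [T H]
  11. access A: MISS, evict T. Cache (LRU->MRU): [H A]
  12. access H: HIT. Cache (LRU->MRU): [A H]
  13. access W: MISS, evict A. Cache (LRU->MRU): [H W]
  14. access T: MISS, evict H. Cache (LRU->MRU): [W T]
  15. access I: MISS, evict W. Cache (LRU->MRU): [T I]
  16. access H: MISS, evict T. Cache (LRU->MRU): [I H]
  17. access G: MISS, evict I. Cache (LRU->MRU): [H G]
  18. access H: HIT. Cache (LRU->MRU): [G H]
  19. access T: MISS, evict G. Cache (LRU->MRU): [H T]
  20. access H: HIT. Cache (LRU->MRU): [T H]
Total: 9 hits, 11 misses, 9 evictions

Answer: 9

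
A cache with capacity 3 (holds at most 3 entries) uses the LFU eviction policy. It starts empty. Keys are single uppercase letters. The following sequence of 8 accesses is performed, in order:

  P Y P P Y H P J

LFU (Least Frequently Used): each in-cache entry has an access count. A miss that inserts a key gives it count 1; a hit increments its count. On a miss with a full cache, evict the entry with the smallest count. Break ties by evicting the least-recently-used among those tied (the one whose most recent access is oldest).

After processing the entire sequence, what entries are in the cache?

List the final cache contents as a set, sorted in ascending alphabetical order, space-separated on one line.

Answer: J P Y

Derivation:
LFU simulation (capacity=3):
  1. access P: MISS. Cache: [P(c=1)]
  2. access Y: MISS. Cache: [P(c=1) Y(c=1)]
  3. access P: HIT, count now 2. Cache: [Y(c=1) P(c=2)]
  4. access P: HIT, count now 3. Cache: [Y(c=1) P(c=3)]
  5. access Y: HIT, count now 2. Cache: [Y(c=2) P(c=3)]
  6. access H: MISS. Cache: [H(c=1) Y(c=2) P(c=3)]
  7. access P: HIT, count now 4. Cache: [H(c=1) Y(c=2) P(c=4)]
  8. access J: MISS, evict H(c=1). Cache: [J(c=1) Y(c=2) P(c=4)]
Total: 4 hits, 4 misses, 1 evictions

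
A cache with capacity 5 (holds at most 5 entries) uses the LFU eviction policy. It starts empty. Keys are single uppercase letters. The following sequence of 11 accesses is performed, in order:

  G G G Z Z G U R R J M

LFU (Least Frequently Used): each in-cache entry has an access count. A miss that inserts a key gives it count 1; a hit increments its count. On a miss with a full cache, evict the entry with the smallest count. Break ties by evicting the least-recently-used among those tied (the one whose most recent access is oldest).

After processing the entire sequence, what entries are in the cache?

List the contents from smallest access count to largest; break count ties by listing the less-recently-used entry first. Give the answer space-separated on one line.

LFU simulation (capacity=5):
  1. access G: MISS. Cache: [G(c=1)]
  2. access G: HIT, count now 2. Cache: [G(c=2)]
  3. access G: HIT, count now 3. Cache: [G(c=3)]
  4. access Z: MISS. Cache: [Z(c=1) G(c=3)]
  5. access Z: HIT, count now 2. Cache: [Z(c=2) G(c=3)]
  6. access G: HIT, count now 4. Cache: [Z(c=2) G(c=4)]
  7. access U: MISS. Cache: [U(c=1) Z(c=2) G(c=4)]
  8. access R: MISS. Cache: [U(c=1) R(c=1) Z(c=2) G(c=4)]
  9. access R: HIT, count now 2. Cache: [U(c=1) Z(c=2) R(c=2) G(c=4)]
  10. access J: MISS. Cache: [U(c=1) J(c=1) Z(c=2) R(c=2) G(c=4)]
  11. access M: MISS, evict U(c=1). Cache: [J(c=1) M(c=1) Z(c=2) R(c=2) G(c=4)]
Total: 5 hits, 6 misses, 1 evictions

Answer: J M Z R G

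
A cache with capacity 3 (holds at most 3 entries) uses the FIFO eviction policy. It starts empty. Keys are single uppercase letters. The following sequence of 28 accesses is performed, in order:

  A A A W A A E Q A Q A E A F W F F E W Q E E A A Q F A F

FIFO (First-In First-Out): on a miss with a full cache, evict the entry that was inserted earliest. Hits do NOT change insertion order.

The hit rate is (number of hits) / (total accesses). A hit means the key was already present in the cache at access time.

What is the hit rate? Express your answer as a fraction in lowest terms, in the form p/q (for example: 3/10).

Answer: 17/28

Derivation:
FIFO simulation (capacity=3):
  1. access A: MISS. Cache (old->new): [A]
  2. access A: HIT. Cache (old->new): [A]
  3. access A: HIT. Cache (old->new): [A]
  4. access W: MISS. Cache (old->new): [A W]
  5. access A: HIT. Cache (old->new): [A W]
  6. access A: HIT. Cache (old->new): [A W]
  7. access E: MISS. Cache (old->new): [A W E]
  8. access Q: MISS, evict A. Cache (old->new): [W E Q]
  9. access A: MISS, evict W. Cache (old->new): [E Q A]
  10. access Q: HIT. Cache (old->new): [E Q A]
  11. access A: HIT. Cache (old->new): [E Q A]
  12. access E: HIT. Cache (old->new): [E Q A]
  13. access A: HIT. Cache (old->new): [E Q A]
  14. access F: MISS, evict E. Cache (old->new): [Q A F]
  15. access W: MISS, evict Q. Cache (old->new): [A F W]
  16. access F: HIT. Cache (old->new): [A F W]
  17. access F: HIT. Cache (old->new): [A F W]
  18. access E: MISS, evict A. Cache (old->new): [F W E]
  19. access W: HIT. Cache (old->new): [F W E]
  20. access Q: MISS, evict F. Cache (old->new): [W E Q]
  21. access E: HIT. Cache (old->new): [W E Q]
  22. access E: HIT. Cache (old->new): [W E Q]
  23. access A: MISS, evict W. Cache (old->new): [E Q A]
  24. access A: HIT. Cache (old->new): [E Q A]
  25. access Q: HIT. Cache (old->new): [E Q A]
  26. access F: MISS, evict E. Cache (old->new): [Q A F]
  27. access A: HIT. Cache (old->new): [Q A F]
  28. access F: HIT. Cache (old->new): [Q A F]
Total: 17 hits, 11 misses, 8 evictions

Hit rate = 17/28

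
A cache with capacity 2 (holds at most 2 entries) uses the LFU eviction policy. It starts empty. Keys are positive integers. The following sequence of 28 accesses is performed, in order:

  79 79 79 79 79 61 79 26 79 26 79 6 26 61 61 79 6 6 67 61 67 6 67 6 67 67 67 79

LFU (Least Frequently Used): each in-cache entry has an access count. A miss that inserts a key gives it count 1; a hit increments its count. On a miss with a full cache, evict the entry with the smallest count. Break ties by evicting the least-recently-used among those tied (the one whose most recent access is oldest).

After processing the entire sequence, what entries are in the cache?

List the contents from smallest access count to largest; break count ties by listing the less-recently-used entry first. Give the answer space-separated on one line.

Answer: 67 79

Derivation:
LFU simulation (capacity=2):
  1. access 79: MISS. Cache: [79(c=1)]
  2. access 79: HIT, count now 2. Cache: [79(c=2)]
  3. access 79: HIT, count now 3. Cache: [79(c=3)]
  4. access 79: HIT, count now 4. Cache: [79(c=4)]
  5. access 79: HIT, count now 5. Cache: [79(c=5)]
  6. access 61: MISS. Cache: [61(c=1) 79(c=5)]
  7. access 79: HIT, count now 6. Cache: [61(c=1) 79(c=6)]
  8. access 26: MISS, evict 61(c=1). Cache: [26(c=1) 79(c=6)]
  9. access 79: HIT, count now 7. Cache: [26(c=1) 79(c=7)]
  10. access 26: HIT, count now 2. Cache: [26(c=2) 79(c=7)]
  11. access 79: HIT, count now 8. Cache: [26(c=2) 79(c=8)]
  12. access 6: MISS, evict 26(c=2). Cache: [6(c=1) 79(c=8)]
  13. access 26: MISS, evict 6(c=1). Cache: [26(c=1) 79(c=8)]
  14. access 61: MISS, evict 26(c=1). Cache: [61(c=1) 79(c=8)]
  15. access 61: HIT, count now 2. Cache: [61(c=2) 79(c=8)]
  16. access 79: HIT, count now 9. Cache: [61(c=2) 79(c=9)]
  17. access 6: MISS, evict 61(c=2). Cache: [6(c=1) 79(c=9)]
  18. access 6: HIT, count now 2. Cache: [6(c=2) 79(c=9)]
  19. access 67: MISS, evict 6(c=2). Cache: [67(c=1) 79(c=9)]
  20. access 61: MISS, evict 67(c=1). Cache: [61(c=1) 79(c=9)]
  21. access 67: MISS, evict 61(c=1). Cache: [67(c=1) 79(c=9)]
  22. access 6: MISS, evict 67(c=1). Cache: [6(c=1) 79(c=9)]
  23. access 67: MISS, evict 6(c=1). Cache: [67(c=1) 79(c=9)]
  24. access 6: MISS, evict 67(c=1). Cache: [6(c=1) 79(c=9)]
  25. access 67: MISS, evict 6(c=1). Cache: [67(c=1) 79(c=9)]
  26. access 67: HIT, count now 2. Cache: [67(c=2) 79(c=9)]
  27. access 67: HIT, count now 3. Cache: [67(c=3) 79(c=9)]
  28. access 79: HIT, count now 10. Cache: [67(c=3) 79(c=10)]
Total: 14 hits, 14 misses, 12 evictions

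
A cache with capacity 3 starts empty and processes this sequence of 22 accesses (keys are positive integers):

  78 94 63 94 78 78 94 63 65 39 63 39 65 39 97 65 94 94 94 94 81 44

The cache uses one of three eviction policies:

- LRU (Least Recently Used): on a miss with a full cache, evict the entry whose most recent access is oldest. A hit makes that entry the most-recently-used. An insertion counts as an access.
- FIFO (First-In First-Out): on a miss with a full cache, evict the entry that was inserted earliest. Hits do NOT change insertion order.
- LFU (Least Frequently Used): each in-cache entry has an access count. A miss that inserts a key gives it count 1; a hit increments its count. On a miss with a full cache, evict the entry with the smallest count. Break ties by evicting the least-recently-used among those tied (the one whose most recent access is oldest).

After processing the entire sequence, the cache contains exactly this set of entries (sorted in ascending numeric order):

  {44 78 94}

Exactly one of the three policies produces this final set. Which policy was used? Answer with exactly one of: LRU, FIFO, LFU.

Answer: LFU

Derivation:
Simulating under each policy and comparing final sets:
  LRU: final set = {44 81 94} -> differs
  FIFO: final set = {44 81 94} -> differs
  LFU: final set = {44 78 94} -> MATCHES target
Only LFU produces the target set.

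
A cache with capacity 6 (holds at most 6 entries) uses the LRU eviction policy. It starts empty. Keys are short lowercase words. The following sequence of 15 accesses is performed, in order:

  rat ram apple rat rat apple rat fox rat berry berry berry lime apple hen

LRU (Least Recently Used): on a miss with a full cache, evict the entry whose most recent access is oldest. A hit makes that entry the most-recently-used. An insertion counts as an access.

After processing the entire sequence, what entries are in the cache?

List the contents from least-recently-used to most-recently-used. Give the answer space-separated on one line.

LRU simulation (capacity=6):
  1. access rat: MISS. Cache (LRU->MRU): [rat]
  2. access ram: MISS. Cache (LRU->MRU): [rat ram]
  3. access apple: MISS. Cache (LRU->MRU): [rat ram apple]
  4. access rat: HIT. Cache (LRU->MRU): [ram apple rat]
  5. access rat: HIT. Cache (LRU->MRU): [ram apple rat]
  6. access apple: HIT. Cache (LRU->MRU): [ram rat apple]
  7. access rat: HIT. Cache (LRU->MRU): [ram apple rat]
  8. access fox: MISS. Cache (LRU->MRU): [ram apple rat fox]
  9. access rat: HIT. Cache (LRU->MRU): [ram apple fox rat]
  10. access berry: MISS. Cache (LRU->MRU): [ram apple fox rat berry]
  11. access berry: HIT. Cache (LRU->MRU): [ram apple fox rat berry]
  12. access berry: HIT. Cache (LRU->MRU): [ram apple fox rat berry]
  13. access lime: MISS. Cache (LRU->MRU): [ram apple fox rat berry lime]
  14. access apple: HIT. Cache (LRU->MRU): [ram fox rat berry lime apple]
  15. access hen: MISS, evict ram. Cache (LRU->MRU): [fox rat berry lime apple hen]
Total: 8 hits, 7 misses, 1 evictions

Answer: fox rat berry lime apple hen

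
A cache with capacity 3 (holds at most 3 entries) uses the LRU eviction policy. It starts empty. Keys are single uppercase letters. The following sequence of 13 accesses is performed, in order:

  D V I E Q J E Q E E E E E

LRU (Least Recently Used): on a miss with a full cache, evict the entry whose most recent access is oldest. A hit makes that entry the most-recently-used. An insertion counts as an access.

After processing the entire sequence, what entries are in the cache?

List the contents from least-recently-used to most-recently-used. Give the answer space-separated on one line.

Answer: J Q E

Derivation:
LRU simulation (capacity=3):
  1. access D: MISS. Cache (LRU->MRU): [D]
  2. access V: MISS. Cache (LRU->MRU): [D V]
  3. access I: MISS. Cache (LRU->MRU): [D V I]
  4. access E: MISS, evict D. Cache (LRU->MRU): [V I E]
  5. access Q: MISS, evict V. Cache (LRU->MRU): [I E Q]
  6. access J: MISS, evict I. Cache (LRU->MRU): [E Q J]
  7. access E: HIT. Cache (LRU->MRU): [Q J E]
  8. access Q: HIT. Cache (LRU->MRU): [J E Q]
  9. access E: HIT. Cache (LRU->MRU): [J Q E]
  10. access E: HIT. Cache (LRU->MRU): [J Q E]
  11. access E: HIT. Cache (LRU->MRU): [J Q E]
  12. access E: HIT. Cache (LRU->MRU): [J Q E]
  13. access E: HIT. Cache (LRU->MRU): [J Q E]
Total: 7 hits, 6 misses, 3 evictions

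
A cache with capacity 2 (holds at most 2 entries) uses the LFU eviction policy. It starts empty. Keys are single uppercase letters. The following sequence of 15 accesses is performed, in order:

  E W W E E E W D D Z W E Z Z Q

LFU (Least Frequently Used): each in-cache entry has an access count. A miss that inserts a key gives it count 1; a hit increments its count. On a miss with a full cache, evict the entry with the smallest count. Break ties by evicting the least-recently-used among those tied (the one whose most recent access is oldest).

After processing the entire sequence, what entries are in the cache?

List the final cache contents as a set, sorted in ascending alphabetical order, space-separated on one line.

Answer: E Q

Derivation:
LFU simulation (capacity=2):
  1. access E: MISS. Cache: [E(c=1)]
  2. access W: MISS. Cache: [E(c=1) W(c=1)]
  3. access W: HIT, count now 2. Cache: [E(c=1) W(c=2)]
  4. access E: HIT, count now 2. Cache: [W(c=2) E(c=2)]
  5. access E: HIT, count now 3. Cache: [W(c=2) E(c=3)]
  6. access E: HIT, count now 4. Cache: [W(c=2) E(c=4)]
  7. access W: HIT, count now 3. Cache: [W(c=3) E(c=4)]
  8. access D: MISS, evict W(c=3). Cache: [D(c=1) E(c=4)]
  9. access D: HIT, count now 2. Cache: [D(c=2) E(c=4)]
  10. access Z: MISS, evict D(c=2). Cache: [Z(c=1) E(c=4)]
  11. access W: MISS, evict Z(c=1). Cache: [W(c=1) E(c=4)]
  12. access E: HIT, count now 5. Cache: [W(c=1) E(c=5)]
  13. access Z: MISS, evict W(c=1). Cache: [Z(c=1) E(c=5)]
  14. access Z: HIT, count now 2. Cache: [Z(c=2) E(c=5)]
  15. access Q: MISS, evict Z(c=2). Cache: [Q(c=1) E(c=5)]
Total: 8 hits, 7 misses, 5 evictions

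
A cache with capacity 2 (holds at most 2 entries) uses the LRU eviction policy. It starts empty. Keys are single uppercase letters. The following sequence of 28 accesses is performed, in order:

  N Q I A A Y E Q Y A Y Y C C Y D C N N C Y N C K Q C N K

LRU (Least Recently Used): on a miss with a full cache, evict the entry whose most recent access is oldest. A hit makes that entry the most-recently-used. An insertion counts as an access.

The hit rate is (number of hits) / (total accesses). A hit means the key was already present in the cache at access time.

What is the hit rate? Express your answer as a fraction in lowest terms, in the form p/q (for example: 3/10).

LRU simulation (capacity=2):
  1. access N: MISS. Cache (LRU->MRU): [N]
  2. access Q: MISS. Cache (LRU->MRU): [N Q]
  3. access I: MISS, evict N. Cache (LRU->MRU): [Q I]
  4. access A: MISS, evict Q. Cache (LRU->MRU): [I A]
  5. access A: HIT. Cache (LRU->MRU): [I A]
  6. access Y: MISS, evict I. Cache (LRU->MRU): [A Y]
  7. access E: MISS, evict A. Cache (LRU->MRU): [Y E]
  8. access Q: MISS, evict Y. Cache (LRU->MRU): [E Q]
  9. access Y: MISS, evict E. Cache (LRU->MRU): [Q Y]
  10. access A: MISS, evict Q. Cache (LRU->MRU): [Y A]
  11. access Y: HIT. Cache (LRU->MRU): [A Y]
  12. access Y: HIT. Cache (LRU->MRU): [A Y]
  13. access C: MISS, evict A. Cache (LRU->MRU): [Y C]
  14. access C: HIT. Cache (LRU->MRU): [Y C]
  15. access Y: HIT. Cache (LRU->MRU): [C Y]
  16. access D: MISS, evict C. Cache (LRU->MRU): [Y D]
  17. access C: MISS, evict Y. Cache (LRU->MRU): [D C]
  18. access N: MISS, evict D. Cache (LRU->MRU): [C N]
  19. access N: HIT. Cache (LRU->MRU): [C N]
  20. access C: HIT. Cache (LRU->MRU): [N C]
  21. access Y: MISS, evict N. Cache (LRU->MRU): [C Y]
  22. access N: MISS, evict C. Cache (LRU->MRU): [Y N]
  23. access C: MISS, evict Y. Cache (LRU->MRU): [N C]
  24. access K: MISS, evict N. Cache (LRU->MRU): [C K]
  25. access Q: MISS, evict C. Cache (LRU->MRU): [K Q]
  26. access C: MISS, evict K. Cache (LRU->MRU): [Q C]
  27. access N: MISS, evict Q. Cache (LRU->MRU): [C N]
  28. access K: MISS, evict C. Cache (LRU->MRU): [N K]
Total: 7 hits, 21 misses, 19 evictions

Hit rate = 7/28 = 1/4

Answer: 1/4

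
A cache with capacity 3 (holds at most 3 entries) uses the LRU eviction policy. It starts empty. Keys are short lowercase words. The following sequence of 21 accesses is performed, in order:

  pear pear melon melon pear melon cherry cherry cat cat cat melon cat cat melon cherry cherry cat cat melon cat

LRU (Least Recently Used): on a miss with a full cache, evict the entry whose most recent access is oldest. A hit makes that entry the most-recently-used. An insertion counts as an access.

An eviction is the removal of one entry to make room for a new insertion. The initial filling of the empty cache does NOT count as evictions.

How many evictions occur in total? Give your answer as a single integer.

Answer: 1

Derivation:
LRU simulation (capacity=3):
  1. access pear: MISS. Cache (LRU->MRU): [pear]
  2. access pear: HIT. Cache (LRU->MRU): [pear]
  3. access melon: MISS. Cache (LRU->MRU): [pear melon]
  4. access melon: HIT. Cache (LRU->MRU): [pear melon]
  5. access pear: HIT. Cache (LRU->MRU): [melon pear]
  6. access melon: HIT. Cache (LRU->MRU): [pear melon]
  7. access cherry: MISS. Cache (LRU->MRU): [pear melon cherry]
  8. access cherry: HIT. Cache (LRU->MRU): [pear melon cherry]
  9. access cat: MISS, evict pear. Cache (LRU->MRU): [melon cherry cat]
  10. access cat: HIT. Cache (LRU->MRU): [melon cherry cat]
  11. access cat: HIT. Cache (LRU->MRU): [melon cherry cat]
  12. access melon: HIT. Cache (LRU->MRU): [cherry cat melon]
  13. access cat: HIT. Cache (LRU->MRU): [cherry melon cat]
  14. access cat: HIT. Cache (LRU->MRU): [cherry melon cat]
  15. access melon: HIT. Cache (LRU->MRU): [cherry cat melon]
  16. access cherry: HIT. Cache (LRU->MRU): [cat melon cherry]
  17. access cherry: HIT. Cache (LRU->MRU): [cat melon cherry]
  18. access cat: HIT. Cache (LRU->MRU): [melon cherry cat]
  19. access cat: HIT. Cache (LRU->MRU): [melon cherry cat]
  20. access melon: HIT. Cache (LRU->MRU): [cherry cat melon]
  21. access cat: HIT. Cache (LRU->MRU): [cherry melon cat]
Total: 17 hits, 4 misses, 1 evictions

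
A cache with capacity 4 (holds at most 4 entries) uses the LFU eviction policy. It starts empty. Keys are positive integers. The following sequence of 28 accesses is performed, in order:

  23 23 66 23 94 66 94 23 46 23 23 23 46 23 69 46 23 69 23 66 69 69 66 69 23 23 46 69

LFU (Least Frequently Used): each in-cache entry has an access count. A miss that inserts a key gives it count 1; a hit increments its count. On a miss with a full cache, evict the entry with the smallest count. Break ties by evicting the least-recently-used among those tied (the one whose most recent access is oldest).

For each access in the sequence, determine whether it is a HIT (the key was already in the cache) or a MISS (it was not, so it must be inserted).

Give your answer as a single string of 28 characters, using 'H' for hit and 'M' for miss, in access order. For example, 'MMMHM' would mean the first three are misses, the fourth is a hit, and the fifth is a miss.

LFU simulation (capacity=4):
  1. access 23: MISS. Cache: [23(c=1)]
  2. access 23: HIT, count now 2. Cache: [23(c=2)]
  3. access 66: MISS. Cache: [66(c=1) 23(c=2)]
  4. access 23: HIT, count now 3. Cache: [66(c=1) 23(c=3)]
  5. access 94: MISS. Cache: [66(c=1) 94(c=1) 23(c=3)]
  6. access 66: HIT, count now 2. Cache: [94(c=1) 66(c=2) 23(c=3)]
  7. access 94: HIT, count now 2. Cache: [66(c=2) 94(c=2) 23(c=3)]
  8. access 23: HIT, count now 4. Cache: [66(c=2) 94(c=2) 23(c=4)]
  9. access 46: MISS. Cache: [46(c=1) 66(c=2) 94(c=2) 23(c=4)]
  10. access 23: HIT, count now 5. Cache: [46(c=1) 66(c=2) 94(c=2) 23(c=5)]
  11. access 23: HIT, count now 6. Cache: [46(c=1) 66(c=2) 94(c=2) 23(c=6)]
  12. access 23: HIT, count now 7. Cache: [46(c=1) 66(c=2) 94(c=2) 23(c=7)]
  13. access 46: HIT, count now 2. Cache: [66(c=2) 94(c=2) 46(c=2) 23(c=7)]
  14. access 23: HIT, count now 8. Cache: [66(c=2) 94(c=2) 46(c=2) 23(c=8)]
  15. access 69: MISS, evict 66(c=2). Cache: [69(c=1) 94(c=2) 46(c=2) 23(c=8)]
  16. access 46: HIT, count now 3. Cache: [69(c=1) 94(c=2) 46(c=3) 23(c=8)]
  17. access 23: HIT, count now 9. Cache: [69(c=1) 94(c=2) 46(c=3) 23(c=9)]
  18. access 69: HIT, count now 2. Cache: [94(c=2) 69(c=2) 46(c=3) 23(c=9)]
  19. access 23: HIT, count now 10. Cache: [94(c=2) 69(c=2) 46(c=3) 23(c=10)]
  20. access 66: MISS, evict 94(c=2). Cache: [66(c=1) 69(c=2) 46(c=3) 23(c=10)]
  21. access 69: HIT, count now 3. Cache: [66(c=1) 46(c=3) 69(c=3) 23(c=10)]
  22. access 69: HIT, count now 4. Cache: [66(c=1) 46(c=3) 69(c=4) 23(c=10)]
  23. access 66: HIT, count now 2. Cache: [66(c=2) 46(c=3) 69(c=4) 23(c=10)]
  24. access 69: HIT, count now 5. Cache: [66(c=2) 46(c=3) 69(c=5) 23(c=10)]
  25. access 23: HIT, count now 11. Cache: [66(c=2) 46(c=3) 69(c=5) 23(c=11)]
  26. access 23: HIT, count now 12. Cache: [66(c=2) 46(c=3) 69(c=5) 23(c=12)]
  27. access 46: HIT, count now 4. Cache: [66(c=2) 46(c=4) 69(c=5) 23(c=12)]
  28. access 69: HIT, count now 6. Cache: [66(c=2) 46(c=4) 69(c=6) 23(c=12)]
Total: 22 hits, 6 misses, 2 evictions

Answer: MHMHMHHHMHHHHHMHHHHMHHHHHHHH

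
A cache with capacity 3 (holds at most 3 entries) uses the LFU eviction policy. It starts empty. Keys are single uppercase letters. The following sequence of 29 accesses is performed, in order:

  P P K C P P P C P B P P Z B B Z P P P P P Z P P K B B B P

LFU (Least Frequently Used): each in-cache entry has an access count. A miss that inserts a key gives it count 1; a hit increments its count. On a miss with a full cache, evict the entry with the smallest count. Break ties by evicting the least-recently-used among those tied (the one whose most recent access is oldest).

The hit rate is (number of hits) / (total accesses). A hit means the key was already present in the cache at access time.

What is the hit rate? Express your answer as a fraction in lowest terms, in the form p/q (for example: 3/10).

Answer: 20/29

Derivation:
LFU simulation (capacity=3):
  1. access P: MISS. Cache: [P(c=1)]
  2. access P: HIT, count now 2. Cache: [P(c=2)]
  3. access K: MISS. Cache: [K(c=1) P(c=2)]
  4. access C: MISS. Cache: [K(c=1) C(c=1) P(c=2)]
  5. access P: HIT, count now 3. Cache: [K(c=1) C(c=1) P(c=3)]
  6. access P: HIT, count now 4. Cache: [K(c=1) C(c=1) P(c=4)]
  7. access P: HIT, count now 5. Cache: [K(c=1) C(c=1) P(c=5)]
  8. access C: HIT, count now 2. Cache: [K(c=1) C(c=2) P(c=5)]
  9. access P: HIT, count now 6. Cache: [K(c=1) C(c=2) P(c=6)]
  10. access B: MISS, evict K(c=1). Cache: [B(c=1) C(c=2) P(c=6)]
  11. access P: HIT, count now 7. Cache: [B(c=1) C(c=2) P(c=7)]
  12. access P: HIT, count now 8. Cache: [B(c=1) C(c=2) P(c=8)]
  13. access Z: MISS, evict B(c=1). Cache: [Z(c=1) C(c=2) P(c=8)]
  14. access B: MISS, evict Z(c=1). Cache: [B(c=1) C(c=2) P(c=8)]
  15. access B: HIT, count now 2. Cache: [C(c=2) B(c=2) P(c=8)]
  16. access Z: MISS, evict C(c=2). Cache: [Z(c=1) B(c=2) P(c=8)]
  17. access P: HIT, count now 9. Cache: [Z(c=1) B(c=2) P(c=9)]
  18. access P: HIT, count now 10. Cache: [Z(c=1) B(c=2) P(c=10)]
  19. access P: HIT, count now 11. Cache: [Z(c=1) B(c=2) P(c=11)]
  20. access P: HIT, count now 12. Cache: [Z(c=1) B(c=2) P(c=12)]
  21. access P: HIT, count now 13. Cache: [Z(c=1) B(c=2) P(c=13)]
  22. access Z: HIT, count now 2. Cache: [B(c=2) Z(c=2) P(c=13)]
  23. access P: HIT, count now 14. Cache: [B(c=2) Z(c=2) P(c=14)]
  24. access P: HIT, count now 15. Cache: [B(c=2) Z(c=2) P(c=15)]
  25. access K: MISS, evict B(c=2). Cache: [K(c=1) Z(c=2) P(c=15)]
  26. access B: MISS, evict K(c=1). Cache: [B(c=1) Z(c=2) P(c=15)]
  27. access B: HIT, count now 2. Cache: [Z(c=2) B(c=2) P(c=15)]
  28. access B: HIT, count now 3. Cache: [Z(c=2) B(c=3) P(c=15)]
  29. access P: HIT, count now 16. Cache: [Z(c=2) B(c=3) P(c=16)]
Total: 20 hits, 9 misses, 6 evictions

Hit rate = 20/29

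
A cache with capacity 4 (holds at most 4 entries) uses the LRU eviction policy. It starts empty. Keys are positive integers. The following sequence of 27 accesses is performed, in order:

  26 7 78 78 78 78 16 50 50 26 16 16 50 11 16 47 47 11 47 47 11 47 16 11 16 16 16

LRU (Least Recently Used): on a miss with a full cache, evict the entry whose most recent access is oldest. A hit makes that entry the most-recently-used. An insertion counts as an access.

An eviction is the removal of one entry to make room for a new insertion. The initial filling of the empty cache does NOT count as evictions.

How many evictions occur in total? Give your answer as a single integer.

LRU simulation (capacity=4):
  1. access 26: MISS. Cache (LRU->MRU): [26]
  2. access 7: MISS. Cache (LRU->MRU): [26 7]
  3. access 78: MISS. Cache (LRU->MRU): [26 7 78]
  4. access 78: HIT. Cache (LRU->MRU): [26 7 78]
  5. access 78: HIT. Cache (LRU->MRU): [26 7 78]
  6. access 78: HIT. Cache (LRU->MRU): [26 7 78]
  7. access 16: MISS. Cache (LRU->MRU): [26 7 78 16]
  8. access 50: MISS, evict 26. Cache (LRU->MRU): [7 78 16 50]
  9. access 50: HIT. Cache (LRU->MRU): [7 78 16 50]
  10. access 26: MISS, evict 7. Cache (LRU->MRU): [78 16 50 26]
  11. access 16: HIT. Cache (LRU->MRU): [78 50 26 16]
  12. access 16: HIT. Cache (LRU->MRU): [78 50 26 16]
  13. access 50: HIT. Cache (LRU->MRU): [78 26 16 50]
  14. access 11: MISS, evict 78. Cache (LRU->MRU): [26 16 50 11]
  15. access 16: HIT. Cache (LRU->MRU): [26 50 11 16]
  16. access 47: MISS, evict 26. Cache (LRU->MRU): [50 11 16 47]
  17. access 47: HIT. Cache (LRU->MRU): [50 11 16 47]
  18. access 11: HIT. Cache (LRU->MRU): [50 16 47 11]
  19. access 47: HIT. Cache (LRU->MRU): [50 16 11 47]
  20. access 47: HIT. Cache (LRU->MRU): [50 16 11 47]
  21. access 11: HIT. Cache (LRU->MRU): [50 16 47 11]
  22. access 47: HIT. Cache (LRU->MRU): [50 16 11 47]
  23. access 16: HIT. Cache (LRU->MRU): [50 11 47 16]
  24. access 11: HIT. Cache (LRU->MRU): [50 47 16 11]
  25. access 16: HIT. Cache (LRU->MRU): [50 47 11 16]
  26. access 16: HIT. Cache (LRU->MRU): [50 47 11 16]
  27. access 16: HIT. Cache (LRU->MRU): [50 47 11 16]
Total: 19 hits, 8 misses, 4 evictions

Answer: 4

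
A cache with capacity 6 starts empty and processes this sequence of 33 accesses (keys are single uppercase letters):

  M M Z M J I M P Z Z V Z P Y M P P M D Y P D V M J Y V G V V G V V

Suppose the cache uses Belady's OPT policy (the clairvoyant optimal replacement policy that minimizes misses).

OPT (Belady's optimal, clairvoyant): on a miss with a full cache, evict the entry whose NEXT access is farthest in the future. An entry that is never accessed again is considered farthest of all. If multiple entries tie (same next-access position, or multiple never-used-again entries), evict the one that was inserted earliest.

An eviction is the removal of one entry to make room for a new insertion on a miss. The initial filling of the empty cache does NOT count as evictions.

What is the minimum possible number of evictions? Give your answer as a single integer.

Answer: 3

Derivation:
OPT (Belady) simulation (capacity=6):
  1. access M: MISS. Cache: [M]
  2. access M: HIT. Next use of M: step 4. Cache: [M]
  3. access Z: MISS. Cache: [M Z]
  4. access M: HIT. Next use of M: step 7. Cache: [M Z]
  5. access J: MISS. Cache: [M Z J]
  6. access I: MISS. Cache: [M Z J I]
  7. access M: HIT. Next use of M: step 15. Cache: [M Z J I]
  8. access P: MISS. Cache: [M Z J I P]
  9. access Z: HIT. Next use of Z: step 10. Cache: [M Z J I P]
  10. access Z: HIT. Next use of Z: step 12. Cache: [M Z J I P]
  11. access V: MISS. Cache: [M Z J I P V]
  12. access Z: HIT. Next use of Z: never. Cache: [M Z J I P V]
  13. access P: HIT. Next use of P: step 16. Cache: [M Z J I P V]
  14. access Y: MISS, evict Z (next use: never). Cache: [M J I P V Y]
  15. access M: HIT. Next use of M: step 18. Cache: [M J I P V Y]
  16. access P: HIT. Next use of P: step 17. Cache: [M J I P V Y]
  17. access P: HIT. Next use of P: step 21. Cache: [M J I P V Y]
  18. access M: HIT. Next use of M: step 24. Cache: [M J I P V Y]
  19. access D: MISS, evict I (next use: never). Cache: [M J P V Y D]
  20. access Y: HIT. Next use of Y: step 26. Cache: [M J P V Y D]
  21. access P: HIT. Next use of P: never. Cache: [M J P V Y D]
  22. access D: HIT. Next use of D: never. Cache: [M J P V Y D]
  23. access V: HIT. Next use of V: step 27. Cache: [M J P V Y D]
  24. access M: HIT. Next use of M: never. Cache: [M J P V Y D]
  25. access J: HIT. Next use of J: never. Cache: [M J P V Y D]
  26. access Y: HIT. Next use of Y: never. Cache: [M J P V Y D]
  27. access V: HIT. Next use of V: step 29. Cache: [M J P V Y D]
  28. access G: MISS, evict M (next use: never). Cache: [J P V Y D G]
  29. access V: HIT. Next use of V: step 30. Cache: [J P V Y D G]
  30. access V: HIT. Next use of V: step 32. Cache: [J P V Y D G]
  31. access G: HIT. Next use of G: never. Cache: [J P V Y D G]
  32. access V: HIT. Next use of V: step 33. Cache: [J P V Y D G]
  33. access V: HIT. Next use of V: never. Cache: [J P V Y D G]
Total: 24 hits, 9 misses, 3 evictions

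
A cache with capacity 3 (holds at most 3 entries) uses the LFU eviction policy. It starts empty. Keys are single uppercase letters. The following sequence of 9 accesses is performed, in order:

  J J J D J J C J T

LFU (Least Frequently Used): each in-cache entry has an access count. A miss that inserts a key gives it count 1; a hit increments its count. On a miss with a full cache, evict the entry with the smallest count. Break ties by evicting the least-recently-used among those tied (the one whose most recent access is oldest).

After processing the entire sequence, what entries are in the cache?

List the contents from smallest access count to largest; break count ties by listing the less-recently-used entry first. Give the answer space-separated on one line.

Answer: C T J

Derivation:
LFU simulation (capacity=3):
  1. access J: MISS. Cache: [J(c=1)]
  2. access J: HIT, count now 2. Cache: [J(c=2)]
  3. access J: HIT, count now 3. Cache: [J(c=3)]
  4. access D: MISS. Cache: [D(c=1) J(c=3)]
  5. access J: HIT, count now 4. Cache: [D(c=1) J(c=4)]
  6. access J: HIT, count now 5. Cache: [D(c=1) J(c=5)]
  7. access C: MISS. Cache: [D(c=1) C(c=1) J(c=5)]
  8. access J: HIT, count now 6. Cache: [D(c=1) C(c=1) J(c=6)]
  9. access T: MISS, evict D(c=1). Cache: [C(c=1) T(c=1) J(c=6)]
Total: 5 hits, 4 misses, 1 evictions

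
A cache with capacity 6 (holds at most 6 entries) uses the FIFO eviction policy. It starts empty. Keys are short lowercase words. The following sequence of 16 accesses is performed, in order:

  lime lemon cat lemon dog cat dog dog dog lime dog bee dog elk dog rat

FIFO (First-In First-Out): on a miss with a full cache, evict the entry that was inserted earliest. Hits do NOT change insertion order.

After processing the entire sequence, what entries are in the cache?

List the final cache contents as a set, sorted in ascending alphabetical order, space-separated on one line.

FIFO simulation (capacity=6):
  1. access lime: MISS. Cache (old->new): [lime]
  2. access lemon: MISS. Cache (old->new): [lime lemon]
  3. access cat: MISS. Cache (old->new): [lime lemon cat]
  4. access lemon: HIT. Cache (old->new): [lime lemon cat]
  5. access dog: MISS. Cache (old->new): [lime lemon cat dog]
  6. access cat: HIT. Cache (old->new): [lime lemon cat dog]
  7. access dog: HIT. Cache (old->new): [lime lemon cat dog]
  8. access dog: HIT. Cache (old->new): [lime lemon cat dog]
  9. access dog: HIT. Cache (old->new): [lime lemon cat dog]
  10. access lime: HIT. Cache (old->new): [lime lemon cat dog]
  11. access dog: HIT. Cache (old->new): [lime lemon cat dog]
  12. access bee: MISS. Cache (old->new): [lime lemon cat dog bee]
  13. access dog: HIT. Cache (old->new): [lime lemon cat dog bee]
  14. access elk: MISS. Cache (old->new): [lime lemon cat dog bee elk]
  15. access dog: HIT. Cache (old->new): [lime lemon cat dog bee elk]
  16. access rat: MISS, evict lime. Cache (old->new): [lemon cat dog bee elk rat]
Total: 9 hits, 7 misses, 1 evictions

Answer: bee cat dog elk lemon rat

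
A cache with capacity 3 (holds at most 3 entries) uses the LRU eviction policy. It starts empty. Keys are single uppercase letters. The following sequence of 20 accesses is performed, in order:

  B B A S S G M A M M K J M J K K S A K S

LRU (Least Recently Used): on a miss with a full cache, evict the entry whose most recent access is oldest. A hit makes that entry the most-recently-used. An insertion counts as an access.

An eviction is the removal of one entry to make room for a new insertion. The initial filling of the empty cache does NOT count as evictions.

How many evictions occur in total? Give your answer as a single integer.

LRU simulation (capacity=3):
  1. access B: MISS. Cache (LRU->MRU): [B]
  2. access B: HIT. Cache (LRU->MRU): [B]
  3. access A: MISS. Cache (LRU->MRU): [B A]
  4. access S: MISS. Cache (LRU->MRU): [B A S]
  5. access S: HIT. Cache (LRU->MRU): [B A S]
  6. access G: MISS, evict B. Cache (LRU->MRU): [A S G]
  7. access M: MISS, evict A. Cache (LRU->MRU): [S G M]
  8. access A: MISS, evict S. Cache (LRU->MRU): [G M A]
  9. access M: HIT. Cache (LRU->MRU): [G A M]
  10. access M: HIT. Cache (LRU->MRU): [G A M]
  11. access K: MISS, evict G. Cache (LRU->MRU): [A M K]
  12. access J: MISS, evict A. Cache (LRU->MRU): [M K J]
  13. access M: HIT. Cache (LRU->MRU): [K J M]
  14. access J: HIT. Cache (LRU->MRU): [K M J]
  15. access K: HIT. Cache (LRU->MRU): [M J K]
  16. access K: HIT. Cache (LRU->MRU): [M J K]
  17. access S: MISS, evict M. Cache (LRU->MRU): [J K S]
  18. access A: MISS, evict J. Cache (LRU->MRU): [K S A]
  19. access K: HIT. Cache (LRU->MRU): [S A K]
  20. access S: HIT. Cache (LRU->MRU): [A K S]
Total: 10 hits, 10 misses, 7 evictions

Answer: 7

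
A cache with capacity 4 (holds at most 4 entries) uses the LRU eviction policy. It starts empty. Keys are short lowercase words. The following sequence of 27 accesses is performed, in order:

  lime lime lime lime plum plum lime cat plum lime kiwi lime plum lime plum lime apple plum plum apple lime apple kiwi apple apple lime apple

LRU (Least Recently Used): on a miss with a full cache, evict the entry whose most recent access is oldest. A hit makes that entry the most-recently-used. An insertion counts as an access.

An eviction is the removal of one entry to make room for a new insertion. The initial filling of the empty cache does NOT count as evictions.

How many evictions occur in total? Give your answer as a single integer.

Answer: 1

Derivation:
LRU simulation (capacity=4):
  1. access lime: MISS. Cache (LRU->MRU): [lime]
  2. access lime: HIT. Cache (LRU->MRU): [lime]
  3. access lime: HIT. Cache (LRU->MRU): [lime]
  4. access lime: HIT. Cache (LRU->MRU): [lime]
  5. access plum: MISS. Cache (LRU->MRU): [lime plum]
  6. access plum: HIT. Cache (LRU->MRU): [lime plum]
  7. access lime: HIT. Cache (LRU->MRU): [plum lime]
  8. access cat: MISS. Cache (LRU->MRU): [plum lime cat]
  9. access plum: HIT. Cache (LRU->MRU): [lime cat plum]
  10. access lime: HIT. Cache (LRU->MRU): [cat plum lime]
  11. access kiwi: MISS. Cache (LRU->MRU): [cat plum lime kiwi]
  12. access lime: HIT. Cache (LRU->MRU): [cat plum kiwi lime]
  13. access plum: HIT. Cache (LRU->MRU): [cat kiwi lime plum]
  14. access lime: HIT. Cache (LRU->MRU): [cat kiwi plum lime]
  15. access plum: HIT. Cache (LRU->MRU): [cat kiwi lime plum]
  16. access lime: HIT. Cache (LRU->MRU): [cat kiwi plum lime]
  17. access apple: MISS, evict cat. Cache (LRU->MRU): [kiwi plum lime apple]
  18. access plum: HIT. Cache (LRU->MRU): [kiwi lime apple plum]
  19. access plum: HIT. Cache (LRU->MRU): [kiwi lime apple plum]
  20. access apple: HIT. Cache (LRU->MRU): [kiwi lime plum apple]
  21. access lime: HIT. Cache (LRU->MRU): [kiwi plum apple lime]
  22. access apple: HIT. Cache (LRU->MRU): [kiwi plum lime apple]
  23. access kiwi: HIT. Cache (LRU->MRU): [plum lime apple kiwi]
  24. access apple: HIT. Cache (LRU->MRU): [plum lime kiwi apple]
  25. access apple: HIT. Cache (LRU->MRU): [plum lime kiwi apple]
  26. access lime: HIT. Cache (LRU->MRU): [plum kiwi apple lime]
  27. access apple: HIT. Cache (LRU->MRU): [plum kiwi lime apple]
Total: 22 hits, 5 misses, 1 evictions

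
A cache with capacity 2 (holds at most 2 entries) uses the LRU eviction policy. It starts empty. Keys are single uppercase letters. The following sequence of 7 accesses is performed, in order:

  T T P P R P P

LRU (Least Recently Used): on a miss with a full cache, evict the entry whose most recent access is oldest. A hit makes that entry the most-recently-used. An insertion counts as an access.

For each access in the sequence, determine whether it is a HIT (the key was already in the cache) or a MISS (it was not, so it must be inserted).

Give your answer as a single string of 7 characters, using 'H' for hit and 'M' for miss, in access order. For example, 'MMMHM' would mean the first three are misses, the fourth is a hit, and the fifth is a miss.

Answer: MHMHMHH

Derivation:
LRU simulation (capacity=2):
  1. access T: MISS. Cache (LRU->MRU): [T]
  2. access T: HIT. Cache (LRU->MRU): [T]
  3. access P: MISS. Cache (LRU->MRU): [T P]
  4. access P: HIT. Cache (LRU->MRU): [T P]
  5. access R: MISS, evict T. Cache (LRU->MRU): [P R]
  6. access P: HIT. Cache (LRU->MRU): [R P]
  7. access P: HIT. Cache (LRU->MRU): [R P]
Total: 4 hits, 3 misses, 1 evictions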